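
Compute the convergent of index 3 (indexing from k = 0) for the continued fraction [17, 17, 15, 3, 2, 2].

Using pₖ = aₖpₖ₋₁ + pₖ₋₂, qₖ = aₖqₖ₋₁ + qₖ₋₂ (with p₋₁=1, p₋₂=0, q₋₁=0, q₋₂=1):
  k=0: a=17, p=17, q=1
  k=1: a=17, p=290, q=17
  k=2: a=15, p=4367, q=256
  k=3: a=3, p=13391, q=785

13391/785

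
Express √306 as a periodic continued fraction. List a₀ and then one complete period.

a₀ = ⌊√306⌋ = 17.
With m₀=0, d₀=1 and mₖ₊₁ = dₖaₖ − mₖ, dₖ₊₁ = (n − mₖ₊₁²)/dₖ, aₖ₊₁ = ⌊(a₀+mₖ₊₁)/dₖ₊₁⌋:
  k=1: m=17, d=17, a=2
  k=2: m=17, d=1, a=34
d=1 and a=2a₀=34 at k=2, so the next step gives (m, d) = (17, 17) again — its k=1 value — and the period has length 2.

[17; 2, 34]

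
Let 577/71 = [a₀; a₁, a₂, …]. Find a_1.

7

577 = 8·71 + 9   →  a_0 = 8
71 = 7·9 + 8   →  a_1 = 7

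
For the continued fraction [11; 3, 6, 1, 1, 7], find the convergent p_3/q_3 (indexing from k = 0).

Using pₖ = aₖpₖ₋₁ + pₖ₋₂, qₖ = aₖqₖ₋₁ + qₖ₋₂ (with p₋₁=1, p₋₂=0, q₋₁=0, q₋₂=1):
  k=0: a=11, p=11, q=1
  k=1: a=3, p=34, q=3
  k=2: a=6, p=215, q=19
  k=3: a=1, p=249, q=22

249/22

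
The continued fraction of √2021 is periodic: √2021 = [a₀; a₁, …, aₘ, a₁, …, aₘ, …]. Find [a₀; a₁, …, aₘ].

a₀ = ⌊√2021⌋ = 44.
With m₀=0, d₀=1 and mₖ₊₁ = dₖaₖ − mₖ, dₖ₊₁ = (n − mₖ₊₁²)/dₖ, aₖ₊₁ = ⌊(a₀+mₖ₊₁)/dₖ₊₁⌋:
  k=1: m=44, d=85, a=1
  k=2: m=41, d=4, a=21
  k=3: m=43, d=43, a=2
  k=4: m=43, d=4, a=21
  k=5: m=41, d=85, a=1
  k=6: m=44, d=1, a=88
d=1 and a=2a₀=88 at k=6, so the next step gives (m, d) = (44, 85) again — its k=1 value — and the period has length 6.

[44; 1, 21, 2, 21, 1, 88]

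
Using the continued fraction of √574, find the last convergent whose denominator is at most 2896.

27576/1151

√574 = [23; 1, 22, 1, 46, …] (period length 4).
Convergents:
  p_0/q_0 = 23/1
  p_1/q_1 = 24/1
  p_2/q_2 = 551/23
  p_3/q_3 = 575/24
  p_4/q_4 = 27001/1127
  p_5/q_5 = 27576/1151
  p_6/q_6 = 633673/26449
q_5 = 1151 ≤ 2896 < 26449 = q_6, so the answer is 27576/1151.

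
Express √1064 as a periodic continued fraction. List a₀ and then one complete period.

a₀ = ⌊√1064⌋ = 32.
With m₀=0, d₀=1 and mₖ₊₁ = dₖaₖ − mₖ, dₖ₊₁ = (n − mₖ₊₁²)/dₖ, aₖ₊₁ = ⌊(a₀+mₖ₊₁)/dₖ₊₁⌋:
  k=1: m=32, d=40, a=1
  k=2: m=8, d=25, a=1
  k=3: m=17, d=31, a=1
  k=4: m=14, d=28, a=1
  k=5: m=14, d=31, a=1
  k=6: m=17, d=25, a=1
  k=7: m=8, d=40, a=1
  k=8: m=32, d=1, a=64
d=1 and a=2a₀=64 at k=8, so the next step gives (m, d) = (32, 40) again — its k=1 value — and the period has length 8.

[32; 1, 1, 1, 1, 1, 1, 1, 64]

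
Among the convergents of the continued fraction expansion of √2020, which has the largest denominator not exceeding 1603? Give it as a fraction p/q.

√2020 = [44; 1, 16, 1, 88, …] (period length 4).
Convergents:
  p_0/q_0 = 44/1
  p_1/q_1 = 45/1
  p_2/q_2 = 764/17
  p_3/q_3 = 809/18
  p_4/q_4 = 71956/1601
  p_5/q_5 = 72765/1619
q_4 = 1601 ≤ 1603 < 1619 = q_5, so the answer is 71956/1601.

71956/1601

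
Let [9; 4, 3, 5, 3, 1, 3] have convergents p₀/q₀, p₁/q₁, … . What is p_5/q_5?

Using pₖ = aₖpₖ₋₁ + pₖ₋₂, qₖ = aₖqₖ₋₁ + qₖ₋₂ (with p₋₁=1, p₋₂=0, q₋₁=0, q₋₂=1):
  k=0: a=9, p=9, q=1
  k=1: a=4, p=37, q=4
  k=2: a=3, p=120, q=13
  k=3: a=5, p=637, q=69
  k=4: a=3, p=2031, q=220
  k=5: a=1, p=2668, q=289

2668/289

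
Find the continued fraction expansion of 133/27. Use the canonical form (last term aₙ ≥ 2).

133 = 4×27 + 25
27 = 1×25 + 2
25 = 12×2 + 1
2 = 2×1 + 0  (stop)
So 133/27 = [4; 1, 12, 2].

[4; 1, 12, 2]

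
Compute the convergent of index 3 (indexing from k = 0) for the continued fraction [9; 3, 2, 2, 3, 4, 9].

Using pₖ = aₖpₖ₋₁ + pₖ₋₂, qₖ = aₖqₖ₋₁ + qₖ₋₂ (with p₋₁=1, p₋₂=0, q₋₁=0, q₋₂=1):
  k=0: a=9, p=9, q=1
  k=1: a=3, p=28, q=3
  k=2: a=2, p=65, q=7
  k=3: a=2, p=158, q=17

158/17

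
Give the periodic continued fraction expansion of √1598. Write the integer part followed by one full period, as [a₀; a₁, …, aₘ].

[39; 1, 38, 1, 78]

a₀ = ⌊√1598⌋ = 39.
With m₀=0, d₀=1 and mₖ₊₁ = dₖaₖ − mₖ, dₖ₊₁ = (n − mₖ₊₁²)/dₖ, aₖ₊₁ = ⌊(a₀+mₖ₊₁)/dₖ₊₁⌋:
  k=1: m=39, d=77, a=1
  k=2: m=38, d=2, a=38
  k=3: m=38, d=77, a=1
  k=4: m=39, d=1, a=78
d=1 and a=2a₀=78 at k=4, so the next step gives (m, d) = (39, 77) again — its k=1 value — and the period has length 4.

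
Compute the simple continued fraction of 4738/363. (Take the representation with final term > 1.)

[13; 19, 9, 2]

4738 = 13·363 + 19
363 = 19·19 + 2
19 = 9·2 + 1
2 = 2·1 + 0  (stop)
So 4738/363 = [13; 19, 9, 2].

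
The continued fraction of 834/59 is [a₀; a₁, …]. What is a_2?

834 = 14·59 + 8   →  a_0 = 14
59 = 7·8 + 3   →  a_1 = 7
8 = 2·3 + 2   →  a_2 = 2

2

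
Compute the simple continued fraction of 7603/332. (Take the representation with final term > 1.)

7603 = 22·332 + 299
332 = 1·299 + 33
299 = 9·33 + 2
33 = 16·2 + 1
2 = 2·1 + 0  (stop)
So 7603/332 = [22; 1, 9, 16, 2].

[22; 1, 9, 16, 2]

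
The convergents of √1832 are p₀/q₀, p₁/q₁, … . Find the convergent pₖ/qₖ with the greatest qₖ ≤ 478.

18362/429

√1832 = [42; 1, 4, 21, 4, 1, 84, …] (period length 6).
Convergents:
  p_0/q_0 = 42/1
  p_1/q_1 = 43/1
  p_2/q_2 = 214/5
  p_3/q_3 = 4537/106
  p_4/q_4 = 18362/429
  p_5/q_5 = 22899/535
q_4 = 429 ≤ 478 < 535 = q_5, so the answer is 18362/429.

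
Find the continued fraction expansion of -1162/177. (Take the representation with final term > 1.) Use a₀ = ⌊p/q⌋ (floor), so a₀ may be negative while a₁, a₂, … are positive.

[-7; 2, 3, 2, 1, 7]

-1162 = -7·177 + 77
177 = 2·77 + 23
77 = 3·23 + 8
23 = 2·8 + 7
8 = 1·7 + 1
7 = 7·1 + 0  (stop)
So -1162/177 = [-7; 2, 3, 2, 1, 7].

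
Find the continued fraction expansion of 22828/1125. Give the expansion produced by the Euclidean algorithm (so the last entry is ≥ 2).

22828 = 20*1125 + 328
1125 = 3*328 + 141
328 = 2*141 + 46
141 = 3*46 + 3
46 = 15*3 + 1
3 = 3*1 + 0  (stop)
So 22828/1125 = [20; 3, 2, 3, 15, 3].

[20; 3, 2, 3, 15, 3]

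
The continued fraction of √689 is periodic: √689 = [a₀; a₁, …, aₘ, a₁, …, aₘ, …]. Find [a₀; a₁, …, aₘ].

[26; 4, 52]

a₀ = ⌊√689⌋ = 26.
With m₀=0, d₀=1 and mₖ₊₁ = dₖaₖ − mₖ, dₖ₊₁ = (n − mₖ₊₁²)/dₖ, aₖ₊₁ = ⌊(a₀+mₖ₊₁)/dₖ₊₁⌋:
  k=1: m=26, d=13, a=4
  k=2: m=26, d=1, a=52
d=1 and a=2a₀=52 at k=2, so the next step gives (m, d) = (26, 13) again — its k=1 value — and the period has length 2.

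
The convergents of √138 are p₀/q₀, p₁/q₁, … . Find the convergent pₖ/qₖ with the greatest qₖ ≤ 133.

1116/95

√138 = [11; 1, 2, 1, 22, …] (period length 4).
Convergents:
  p_0/q_0 = 11/1
  p_1/q_1 = 12/1
  p_2/q_2 = 35/3
  p_3/q_3 = 47/4
  p_4/q_4 = 1069/91
  p_5/q_5 = 1116/95
  p_6/q_6 = 3301/281
q_5 = 95 ≤ 133 < 281 = q_6, so the answer is 1116/95.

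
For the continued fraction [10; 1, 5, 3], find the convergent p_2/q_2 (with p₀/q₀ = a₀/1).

65/6

Using pₖ = aₖpₖ₋₁ + pₖ₋₂, qₖ = aₖqₖ₋₁ + qₖ₋₂ (with p₋₁=1, p₋₂=0, q₋₁=0, q₋₂=1):
  k=0: a=10, p=10, q=1
  k=1: a=1, p=11, q=1
  k=2: a=5, p=65, q=6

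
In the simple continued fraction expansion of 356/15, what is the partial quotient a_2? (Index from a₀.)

356 = 23·15 + 11   →  a_0 = 23
15 = 1·11 + 4   →  a_1 = 1
11 = 2·4 + 3   →  a_2 = 2

2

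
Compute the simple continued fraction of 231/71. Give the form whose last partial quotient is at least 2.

231 = 3*71 + 18
71 = 3*18 + 17
18 = 1*17 + 1
17 = 17*1 + 0  (stop)
So 231/71 = [3; 3, 1, 17].

[3; 3, 1, 17]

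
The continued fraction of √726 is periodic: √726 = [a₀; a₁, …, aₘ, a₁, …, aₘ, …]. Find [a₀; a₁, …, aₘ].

a₀ = ⌊√726⌋ = 26.
With m₀=0, d₀=1 and mₖ₊₁ = dₖaₖ − mₖ, dₖ₊₁ = (n − mₖ₊₁²)/dₖ, aₖ₊₁ = ⌊(a₀+mₖ₊₁)/dₖ₊₁⌋:
  k=1: m=26, d=50, a=1
  k=2: m=24, d=3, a=16
  k=3: m=24, d=50, a=1
  k=4: m=26, d=1, a=52
d=1 and a=2a₀=52 at k=4, so the next step gives (m, d) = (26, 50) again — its k=1 value — and the period has length 4.

[26; 1, 16, 1, 52]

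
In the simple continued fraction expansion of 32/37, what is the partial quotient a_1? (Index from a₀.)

1

32 = 0·37 + 32   →  a_0 = 0
37 = 1·32 + 5   →  a_1 = 1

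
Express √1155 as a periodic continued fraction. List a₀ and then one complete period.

a₀ = ⌊√1155⌋ = 33.
With m₀=0, d₀=1 and mₖ₊₁ = dₖaₖ − mₖ, dₖ₊₁ = (n − mₖ₊₁²)/dₖ, aₖ₊₁ = ⌊(a₀+mₖ₊₁)/dₖ₊₁⌋:
  k=1: m=33, d=66, a=1
  k=2: m=33, d=1, a=66
d=1 and a=2a₀=66 at k=2, so the next step gives (m, d) = (33, 66) again — its k=1 value — and the period has length 2.

[33; 1, 66]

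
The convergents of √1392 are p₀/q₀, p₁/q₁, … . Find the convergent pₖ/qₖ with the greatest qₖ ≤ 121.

1567/42

√1392 = [37; 3, 4, 3, 74, …] (period length 4).
Convergents:
  p_0/q_0 = 37/1
  p_1/q_1 = 112/3
  p_2/q_2 = 485/13
  p_3/q_3 = 1567/42
  p_4/q_4 = 116443/3121
q_3 = 42 ≤ 121 < 3121 = q_4, so the answer is 1567/42.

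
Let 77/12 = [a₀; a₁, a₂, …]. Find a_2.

77 = 6·12 + 5   →  a_0 = 6
12 = 2·5 + 2   →  a_1 = 2
5 = 2·2 + 1   →  a_2 = 2

2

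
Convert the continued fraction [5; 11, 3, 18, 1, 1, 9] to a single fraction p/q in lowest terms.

61960/12177

Fold from the inside: start with 9/1.
  1 + 1/9 = 10/9
  1 + 9/10 = 19/10
  18 + 10/19 = 352/19
  3 + 19/352 = 1075/352
  11 + 352/1075 = 12177/1075
  5 + 1075/12177 = 61960/12177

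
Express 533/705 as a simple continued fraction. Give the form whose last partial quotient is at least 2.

[0; 1, 3, 10, 8, 2]

533 = 0·705 + 533
705 = 1·533 + 172
533 = 3·172 + 17
172 = 10·17 + 2
17 = 8·2 + 1
2 = 2·1 + 0  (stop)
So 533/705 = [0; 1, 3, 10, 8, 2].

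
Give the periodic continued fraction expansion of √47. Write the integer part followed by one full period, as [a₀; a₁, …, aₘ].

a₀ = ⌊√47⌋ = 6.
With m₀=0, d₀=1 and mₖ₊₁ = dₖaₖ − mₖ, dₖ₊₁ = (n − mₖ₊₁²)/dₖ, aₖ₊₁ = ⌊(a₀+mₖ₊₁)/dₖ₊₁⌋:
  k=1: m=6, d=11, a=1
  k=2: m=5, d=2, a=5
  k=3: m=5, d=11, a=1
  k=4: m=6, d=1, a=12
d=1 and a=2a₀=12 at k=4, so the next step gives (m, d) = (6, 11) again — its k=1 value — and the period has length 4.

[6; 1, 5, 1, 12]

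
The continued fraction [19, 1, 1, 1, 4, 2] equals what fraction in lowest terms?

Fold from the inside: start with 2/1.
  4 + 1/2 = 9/2
  1 + 2/9 = 11/9
  1 + 9/11 = 20/11
  1 + 11/20 = 31/20
  19 + 20/31 = 609/31

609/31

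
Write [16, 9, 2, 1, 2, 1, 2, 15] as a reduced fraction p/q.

Fold from the inside: start with 15/1.
  2 + 1/15 = 31/15
  1 + 15/31 = 46/31
  2 + 31/46 = 123/46
  1 + 46/123 = 169/123
  2 + 123/169 = 461/169
  9 + 169/461 = 4318/461
  16 + 461/4318 = 69549/4318

69549/4318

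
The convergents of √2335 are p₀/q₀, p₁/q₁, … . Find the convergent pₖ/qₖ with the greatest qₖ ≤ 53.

√2335 = [48; 3, 9, 3, 96, …] (period length 4).
Convergents:
  p_0/q_0 = 48/1
  p_1/q_1 = 145/3
  p_2/q_2 = 1353/28
  p_3/q_3 = 4204/87
q_2 = 28 ≤ 53 < 87 = q_3, so the answer is 1353/28.

1353/28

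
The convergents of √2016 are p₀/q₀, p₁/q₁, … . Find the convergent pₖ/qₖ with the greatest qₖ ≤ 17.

449/10

√2016 = [44; 1, 8, 1, 88, …] (period length 4).
Convergents:
  p_0/q_0 = 44/1
  p_1/q_1 = 45/1
  p_2/q_2 = 404/9
  p_3/q_3 = 449/10
  p_4/q_4 = 39916/889
q_3 = 10 ≤ 17 < 889 = q_4, so the answer is 449/10.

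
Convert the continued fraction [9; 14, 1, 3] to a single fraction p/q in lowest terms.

Using pₖ = aₖpₖ₋₁ + pₖ₋₂ and qₖ = aₖqₖ₋₁ + qₖ₋₂:
  k=0: a=9, p=9, q=1
  k=1: a=14, p=127, q=14
  k=2: a=1, p=136, q=15
  k=3: a=3, p=535, q=59

535/59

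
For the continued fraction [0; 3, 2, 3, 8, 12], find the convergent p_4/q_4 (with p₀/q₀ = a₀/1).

58/199

Using pₖ = aₖpₖ₋₁ + pₖ₋₂, qₖ = aₖqₖ₋₁ + qₖ₋₂ (with p₋₁=1, p₋₂=0, q₋₁=0, q₋₂=1):
  k=0: a=0, p=0, q=1
  k=1: a=3, p=1, q=3
  k=2: a=2, p=2, q=7
  k=3: a=3, p=7, q=24
  k=4: a=8, p=58, q=199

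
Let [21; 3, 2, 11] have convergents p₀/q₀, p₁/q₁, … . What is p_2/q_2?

149/7

Using pₖ = aₖpₖ₋₁ + pₖ₋₂, qₖ = aₖqₖ₋₁ + qₖ₋₂ (with p₋₁=1, p₋₂=0, q₋₁=0, q₋₂=1):
  k=0: a=21, p=21, q=1
  k=1: a=3, p=64, q=3
  k=2: a=2, p=149, q=7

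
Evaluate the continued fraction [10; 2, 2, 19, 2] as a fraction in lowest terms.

Using pₖ = aₖpₖ₋₁ + pₖ₋₂ and qₖ = aₖqₖ₋₁ + qₖ₋₂:
  k=0: a=10, p=10, q=1
  k=1: a=2, p=21, q=2
  k=2: a=2, p=52, q=5
  k=3: a=19, p=1009, q=97
  k=4: a=2, p=2070, q=199

2070/199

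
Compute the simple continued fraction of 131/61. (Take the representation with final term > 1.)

131 = 2×61 + 9
61 = 6×9 + 7
9 = 1×7 + 2
7 = 3×2 + 1
2 = 2×1 + 0  (stop)
So 131/61 = [2; 6, 1, 3, 2].

[2; 6, 1, 3, 2]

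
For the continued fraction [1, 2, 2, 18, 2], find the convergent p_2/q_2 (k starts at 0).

7/5

Using pₖ = aₖpₖ₋₁ + pₖ₋₂, qₖ = aₖqₖ₋₁ + qₖ₋₂ (with p₋₁=1, p₋₂=0, q₋₁=0, q₋₂=1):
  k=0: a=1, p=1, q=1
  k=1: a=2, p=3, q=2
  k=2: a=2, p=7, q=5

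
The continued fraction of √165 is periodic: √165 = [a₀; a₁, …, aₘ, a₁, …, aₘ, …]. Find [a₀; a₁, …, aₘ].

[12; 1, 5, 2, 5, 1, 24]

a₀ = ⌊√165⌋ = 12.
With m₀=0, d₀=1 and mₖ₊₁ = dₖaₖ − mₖ, dₖ₊₁ = (n − mₖ₊₁²)/dₖ, aₖ₊₁ = ⌊(a₀+mₖ₊₁)/dₖ₊₁⌋:
  k=1: m=12, d=21, a=1
  k=2: m=9, d=4, a=5
  k=3: m=11, d=11, a=2
  k=4: m=11, d=4, a=5
  k=5: m=9, d=21, a=1
  k=6: m=12, d=1, a=24
d=1 and a=2a₀=24 at k=6, so the next step gives (m, d) = (12, 21) again — its k=1 value — and the period has length 6.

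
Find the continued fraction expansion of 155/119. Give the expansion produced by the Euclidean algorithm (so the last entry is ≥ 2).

[1; 3, 3, 3, 1, 2]

155 = 1*119 + 36
119 = 3*36 + 11
36 = 3*11 + 3
11 = 3*3 + 2
3 = 1*2 + 1
2 = 2*1 + 0  (stop)
So 155/119 = [1; 3, 3, 3, 1, 2].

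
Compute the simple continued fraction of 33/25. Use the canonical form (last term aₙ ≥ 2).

[1; 3, 8]

33 = 1×25 + 8
25 = 3×8 + 1
8 = 8×1 + 0  (stop)
So 33/25 = [1; 3, 8].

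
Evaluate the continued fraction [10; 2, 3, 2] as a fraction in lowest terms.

167/16

Fold from the inside: start with 2/1.
  3 + 1/2 = 7/2
  2 + 2/7 = 16/7
  10 + 7/16 = 167/16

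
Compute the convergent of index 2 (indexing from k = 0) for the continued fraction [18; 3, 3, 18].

Using pₖ = aₖpₖ₋₁ + pₖ₋₂, qₖ = aₖqₖ₋₁ + qₖ₋₂ (with p₋₁=1, p₋₂=0, q₋₁=0, q₋₂=1):
  k=0: a=18, p=18, q=1
  k=1: a=3, p=55, q=3
  k=2: a=3, p=183, q=10

183/10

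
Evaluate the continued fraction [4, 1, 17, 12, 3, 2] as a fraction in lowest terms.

Fold from the inside: start with 2/1.
  3 + 1/2 = 7/2
  12 + 2/7 = 86/7
  17 + 7/86 = 1469/86
  1 + 86/1469 = 1555/1469
  4 + 1469/1555 = 7689/1555

7689/1555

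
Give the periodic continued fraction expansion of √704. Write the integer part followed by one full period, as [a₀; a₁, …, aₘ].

[26; 1, 1, 7, 13, 7, 1, 1, 52]

a₀ = ⌊√704⌋ = 26.
With m₀=0, d₀=1 and mₖ₊₁ = dₖaₖ − mₖ, dₖ₊₁ = (n − mₖ₊₁²)/dₖ, aₖ₊₁ = ⌊(a₀+mₖ₊₁)/dₖ₊₁⌋:
  k=1: m=26, d=28, a=1
  k=2: m=2, d=25, a=1
  k=3: m=23, d=7, a=7
  k=4: m=26, d=4, a=13
  k=5: m=26, d=7, a=7
  k=6: m=23, d=25, a=1
  k=7: m=2, d=28, a=1
  k=8: m=26, d=1, a=52
d=1 and a=2a₀=52 at k=8, so the next step gives (m, d) = (26, 28) again — its k=1 value — and the period has length 8.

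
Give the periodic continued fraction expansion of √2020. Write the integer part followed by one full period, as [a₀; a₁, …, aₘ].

[44; 1, 16, 1, 88]

a₀ = ⌊√2020⌋ = 44.
With m₀=0, d₀=1 and mₖ₊₁ = dₖaₖ − mₖ, dₖ₊₁ = (n − mₖ₊₁²)/dₖ, aₖ₊₁ = ⌊(a₀+mₖ₊₁)/dₖ₊₁⌋:
  k=1: m=44, d=84, a=1
  k=2: m=40, d=5, a=16
  k=3: m=40, d=84, a=1
  k=4: m=44, d=1, a=88
d=1 and a=2a₀=88 at k=4, so the next step gives (m, d) = (44, 84) again — its k=1 value — and the period has length 4.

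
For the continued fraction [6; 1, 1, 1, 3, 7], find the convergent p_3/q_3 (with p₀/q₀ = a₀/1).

Using pₖ = aₖpₖ₋₁ + pₖ₋₂, qₖ = aₖqₖ₋₁ + qₖ₋₂ (with p₋₁=1, p₋₂=0, q₋₁=0, q₋₂=1):
  k=0: a=6, p=6, q=1
  k=1: a=1, p=7, q=1
  k=2: a=1, p=13, q=2
  k=3: a=1, p=20, q=3

20/3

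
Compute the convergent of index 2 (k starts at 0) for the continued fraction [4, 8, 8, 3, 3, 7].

Using pₖ = aₖpₖ₋₁ + pₖ₋₂, qₖ = aₖqₖ₋₁ + qₖ₋₂ (with p₋₁=1, p₋₂=0, q₋₁=0, q₋₂=1):
  k=0: a=4, p=4, q=1
  k=1: a=8, p=33, q=8
  k=2: a=8, p=268, q=65

268/65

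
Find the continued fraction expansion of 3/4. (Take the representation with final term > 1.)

[0; 1, 3]

3 = 0×4 + 3
4 = 1×3 + 1
3 = 3×1 + 0  (stop)
So 3/4 = [0; 1, 3].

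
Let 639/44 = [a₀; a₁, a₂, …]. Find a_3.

639 = 14·44 + 23   →  a_0 = 14
44 = 1·23 + 21   →  a_1 = 1
23 = 1·21 + 2   →  a_2 = 1
21 = 10·2 + 1   →  a_3 = 10

10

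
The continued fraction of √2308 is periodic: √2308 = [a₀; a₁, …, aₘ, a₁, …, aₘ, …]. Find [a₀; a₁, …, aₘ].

[48; 24, 96]

a₀ = ⌊√2308⌋ = 48.
With m₀=0, d₀=1 and mₖ₊₁ = dₖaₖ − mₖ, dₖ₊₁ = (n − mₖ₊₁²)/dₖ, aₖ₊₁ = ⌊(a₀+mₖ₊₁)/dₖ₊₁⌋:
  k=1: m=48, d=4, a=24
  k=2: m=48, d=1, a=96
d=1 and a=2a₀=96 at k=2, so the next step gives (m, d) = (48, 4) again — its k=1 value — and the period has length 2.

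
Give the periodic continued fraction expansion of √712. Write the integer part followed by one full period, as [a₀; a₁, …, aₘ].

[26; 1, 2, 6, 2, 1, 52]

a₀ = ⌊√712⌋ = 26.
With m₀=0, d₀=1 and mₖ₊₁ = dₖaₖ − mₖ, dₖ₊₁ = (n − mₖ₊₁²)/dₖ, aₖ₊₁ = ⌊(a₀+mₖ₊₁)/dₖ₊₁⌋:
  k=1: m=26, d=36, a=1
  k=2: m=10, d=17, a=2
  k=3: m=24, d=8, a=6
  k=4: m=24, d=17, a=2
  k=5: m=10, d=36, a=1
  k=6: m=26, d=1, a=52
d=1 and a=2a₀=52 at k=6, so the next step gives (m, d) = (26, 36) again — its k=1 value — and the period has length 6.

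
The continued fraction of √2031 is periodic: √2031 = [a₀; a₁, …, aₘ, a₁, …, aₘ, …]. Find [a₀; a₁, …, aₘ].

a₀ = ⌊√2031⌋ = 45.
With m₀=0, d₀=1 and mₖ₊₁ = dₖaₖ − mₖ, dₖ₊₁ = (n − mₖ₊₁²)/dₖ, aₖ₊₁ = ⌊(a₀+mₖ₊₁)/dₖ₊₁⌋:
  k=1: m=45, d=6, a=15
  k=2: m=45, d=1, a=90
d=1 and a=2a₀=90 at k=2, so the next step gives (m, d) = (45, 6) again — its k=1 value — and the period has length 2.

[45; 15, 90]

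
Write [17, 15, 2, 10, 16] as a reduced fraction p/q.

89265/5231

Fold from the inside: start with 16/1.
  10 + 1/16 = 161/16
  2 + 16/161 = 338/161
  15 + 161/338 = 5231/338
  17 + 338/5231 = 89265/5231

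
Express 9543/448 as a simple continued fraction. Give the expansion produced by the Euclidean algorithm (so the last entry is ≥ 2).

[21; 3, 3, 7, 6]

9543 = 21*448 + 135
448 = 3*135 + 43
135 = 3*43 + 6
43 = 7*6 + 1
6 = 6*1 + 0  (stop)
So 9543/448 = [21; 3, 3, 7, 6].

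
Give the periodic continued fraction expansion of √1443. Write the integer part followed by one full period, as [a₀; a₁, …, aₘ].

[37; 1, 74]

a₀ = ⌊√1443⌋ = 37.
With m₀=0, d₀=1 and mₖ₊₁ = dₖaₖ − mₖ, dₖ₊₁ = (n − mₖ₊₁²)/dₖ, aₖ₊₁ = ⌊(a₀+mₖ₊₁)/dₖ₊₁⌋:
  k=1: m=37, d=74, a=1
  k=2: m=37, d=1, a=74
d=1 and a=2a₀=74 at k=2, so the next step gives (m, d) = (37, 74) again — its k=1 value — and the period has length 2.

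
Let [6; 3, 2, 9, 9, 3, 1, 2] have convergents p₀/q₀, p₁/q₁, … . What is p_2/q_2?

44/7

Using pₖ = aₖpₖ₋₁ + pₖ₋₂, qₖ = aₖqₖ₋₁ + qₖ₋₂ (with p₋₁=1, p₋₂=0, q₋₁=0, q₋₂=1):
  k=0: a=6, p=6, q=1
  k=1: a=3, p=19, q=3
  k=2: a=2, p=44, q=7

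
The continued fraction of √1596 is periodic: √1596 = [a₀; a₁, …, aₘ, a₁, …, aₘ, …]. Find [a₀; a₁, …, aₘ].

[39; 1, 18, 1, 78]

a₀ = ⌊√1596⌋ = 39.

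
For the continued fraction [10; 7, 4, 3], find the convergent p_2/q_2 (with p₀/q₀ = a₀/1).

294/29

Using pₖ = aₖpₖ₋₁ + pₖ₋₂, qₖ = aₖqₖ₋₁ + qₖ₋₂ (with p₋₁=1, p₋₂=0, q₋₁=0, q₋₂=1):
  k=0: a=10, p=10, q=1
  k=1: a=7, p=71, q=7
  k=2: a=4, p=294, q=29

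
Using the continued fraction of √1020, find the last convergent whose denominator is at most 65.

√1020 = [31; 1, 14, 1, 62, …] (period length 4).
Convergents:
  p_0/q_0 = 31/1
  p_1/q_1 = 32/1
  p_2/q_2 = 479/15
  p_3/q_3 = 511/16
  p_4/q_4 = 32161/1007
q_3 = 16 ≤ 65 < 1007 = q_4, so the answer is 511/16.

511/16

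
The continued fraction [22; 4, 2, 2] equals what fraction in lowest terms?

Fold from the inside: start with 2/1.
  2 + 1/2 = 5/2
  4 + 2/5 = 22/5
  22 + 5/22 = 489/22

489/22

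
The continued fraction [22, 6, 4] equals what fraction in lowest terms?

554/25

Using pₖ = aₖpₖ₋₁ + pₖ₋₂ and qₖ = aₖqₖ₋₁ + qₖ₋₂:
  k=0: a=22, p=22, q=1
  k=1: a=6, p=133, q=6
  k=2: a=4, p=554, q=25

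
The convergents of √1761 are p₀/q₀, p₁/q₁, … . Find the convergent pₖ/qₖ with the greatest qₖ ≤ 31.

√1761 = [41; 1, 26, 1, 82, …] (period length 4).
Convergents:
  p_0/q_0 = 41/1
  p_1/q_1 = 42/1
  p_2/q_2 = 1133/27
  p_3/q_3 = 1175/28
  p_4/q_4 = 97483/2323
q_3 = 28 ≤ 31 < 2323 = q_4, so the answer is 1175/28.

1175/28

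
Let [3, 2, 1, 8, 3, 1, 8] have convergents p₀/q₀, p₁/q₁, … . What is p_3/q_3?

87/26

Using pₖ = aₖpₖ₋₁ + pₖ₋₂, qₖ = aₖqₖ₋₁ + qₖ₋₂ (with p₋₁=1, p₋₂=0, q₋₁=0, q₋₂=1):
  k=0: a=3, p=3, q=1
  k=1: a=2, p=7, q=2
  k=2: a=1, p=10, q=3
  k=3: a=8, p=87, q=26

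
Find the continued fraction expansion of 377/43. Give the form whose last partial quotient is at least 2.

[8; 1, 3, 3, 3]

377 = 8*43 + 33
43 = 1*33 + 10
33 = 3*10 + 3
10 = 3*3 + 1
3 = 3*1 + 0  (stop)
So 377/43 = [8; 1, 3, 3, 3].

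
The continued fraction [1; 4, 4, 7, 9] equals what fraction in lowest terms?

1389/1124

Fold from the inside: start with 9/1.
  7 + 1/9 = 64/9
  4 + 9/64 = 265/64
  4 + 64/265 = 1124/265
  1 + 265/1124 = 1389/1124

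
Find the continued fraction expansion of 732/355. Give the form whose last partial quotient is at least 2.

[2; 16, 7, 3]

732 = 2*355 + 22
355 = 16*22 + 3
22 = 7*3 + 1
3 = 3*1 + 0  (stop)
So 732/355 = [2; 16, 7, 3].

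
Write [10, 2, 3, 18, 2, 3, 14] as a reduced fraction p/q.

136639/13101

Fold from the inside: start with 14/1.
  3 + 1/14 = 43/14
  2 + 14/43 = 100/43
  18 + 43/100 = 1843/100
  3 + 100/1843 = 5629/1843
  2 + 1843/5629 = 13101/5629
  10 + 5629/13101 = 136639/13101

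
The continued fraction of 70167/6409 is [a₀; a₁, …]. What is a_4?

3

70167 = 10·6409 + 6077   →  a_0 = 10
6409 = 1·6077 + 332   →  a_1 = 1
6077 = 18·332 + 101   →  a_2 = 18
332 = 3·101 + 29   →  a_3 = 3
101 = 3·29 + 14   →  a_4 = 3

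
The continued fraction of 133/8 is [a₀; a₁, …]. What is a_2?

133 = 16·8 + 5   →  a_0 = 16
8 = 1·5 + 3   →  a_1 = 1
5 = 1·3 + 2   →  a_2 = 1

1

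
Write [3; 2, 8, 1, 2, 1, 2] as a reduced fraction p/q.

Fold from the inside: start with 2/1.
  1 + 1/2 = 3/2
  2 + 2/3 = 8/3
  1 + 3/8 = 11/8
  8 + 8/11 = 96/11
  2 + 11/96 = 203/96
  3 + 96/203 = 705/203

705/203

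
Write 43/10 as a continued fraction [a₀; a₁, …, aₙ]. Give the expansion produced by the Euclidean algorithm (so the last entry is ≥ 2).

[4; 3, 3]

43 = 4·10 + 3
10 = 3·3 + 1
3 = 3·1 + 0  (stop)
So 43/10 = [4; 3, 3].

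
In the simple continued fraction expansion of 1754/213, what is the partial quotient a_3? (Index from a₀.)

1

1754 = 8·213 + 50   →  a_0 = 8
213 = 4·50 + 13   →  a_1 = 4
50 = 3·13 + 11   →  a_2 = 3
13 = 1·11 + 2   →  a_3 = 1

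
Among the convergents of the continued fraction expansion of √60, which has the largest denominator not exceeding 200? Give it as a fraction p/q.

1433/185

√60 = [7; 1, 2, 1, 14, …] (period length 4).
Convergents:
  p_0/q_0 = 7/1
  p_1/q_1 = 8/1
  p_2/q_2 = 23/3
  p_3/q_3 = 31/4
  p_4/q_4 = 457/59
  p_5/q_5 = 488/63
  p_6/q_6 = 1433/185
  p_7/q_7 = 1921/248
q_6 = 185 ≤ 200 < 248 = q_7, so the answer is 1433/185.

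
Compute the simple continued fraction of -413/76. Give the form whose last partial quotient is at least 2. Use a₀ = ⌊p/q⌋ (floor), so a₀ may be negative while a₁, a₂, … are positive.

[-6; 1, 1, 3, 3, 3]

-413 = -6×76 + 43
76 = 1×43 + 33
43 = 1×33 + 10
33 = 3×10 + 3
10 = 3×3 + 1
3 = 3×1 + 0  (stop)
So -413/76 = [-6; 1, 1, 3, 3, 3].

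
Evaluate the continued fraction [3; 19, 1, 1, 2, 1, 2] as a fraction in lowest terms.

1135/372

Using pₖ = aₖpₖ₋₁ + pₖ₋₂ and qₖ = aₖqₖ₋₁ + qₖ₋₂:
  k=0: a=3, p=3, q=1
  k=1: a=19, p=58, q=19
  k=2: a=1, p=61, q=20
  k=3: a=1, p=119, q=39
  k=4: a=2, p=299, q=98
  k=5: a=1, p=418, q=137
  k=6: a=2, p=1135, q=372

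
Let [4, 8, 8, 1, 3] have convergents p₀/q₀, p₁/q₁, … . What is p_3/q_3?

301/73

Using pₖ = aₖpₖ₋₁ + pₖ₋₂, qₖ = aₖqₖ₋₁ + qₖ₋₂ (with p₋₁=1, p₋₂=0, q₋₁=0, q₋₂=1):
  k=0: a=4, p=4, q=1
  k=1: a=8, p=33, q=8
  k=2: a=8, p=268, q=65
  k=3: a=1, p=301, q=73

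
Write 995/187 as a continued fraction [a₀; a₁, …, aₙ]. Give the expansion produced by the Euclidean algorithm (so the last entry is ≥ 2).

[5; 3, 8, 1, 1, 3]

995 = 5*187 + 60
187 = 3*60 + 7
60 = 8*7 + 4
7 = 1*4 + 3
4 = 1*3 + 1
3 = 3*1 + 0  (stop)
So 995/187 = [5; 3, 8, 1, 1, 3].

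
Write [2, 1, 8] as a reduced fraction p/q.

26/9

Fold from the inside: start with 8/1.
  1 + 1/8 = 9/8
  2 + 8/9 = 26/9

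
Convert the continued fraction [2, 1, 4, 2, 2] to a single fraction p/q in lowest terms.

76/27

Using pₖ = aₖpₖ₋₁ + pₖ₋₂ and qₖ = aₖqₖ₋₁ + qₖ₋₂:
  k=0: a=2, p=2, q=1
  k=1: a=1, p=3, q=1
  k=2: a=4, p=14, q=5
  k=3: a=2, p=31, q=11
  k=4: a=2, p=76, q=27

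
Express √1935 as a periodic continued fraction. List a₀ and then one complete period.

[43; 1, 86]

a₀ = ⌊√1935⌋ = 43.
With m₀=0, d₀=1 and mₖ₊₁ = dₖaₖ − mₖ, dₖ₊₁ = (n − mₖ₊₁²)/dₖ, aₖ₊₁ = ⌊(a₀+mₖ₊₁)/dₖ₊₁⌋:
  k=1: m=43, d=86, a=1
  k=2: m=43, d=1, a=86
d=1 and a=2a₀=86 at k=2, so the next step gives (m, d) = (43, 86) again — its k=1 value — and the period has length 2.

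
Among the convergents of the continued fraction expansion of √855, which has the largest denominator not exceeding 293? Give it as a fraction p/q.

√855 = [29; 4, 6, 4, 58, …] (period length 4).
Convergents:
  p_0/q_0 = 29/1
  p_1/q_1 = 117/4
  p_2/q_2 = 731/25
  p_3/q_3 = 3041/104
  p_4/q_4 = 177109/6057
q_3 = 104 ≤ 293 < 6057 = q_4, so the answer is 3041/104.

3041/104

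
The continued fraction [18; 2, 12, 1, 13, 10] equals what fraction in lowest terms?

69989/3787

Using pₖ = aₖpₖ₋₁ + pₖ₋₂ and qₖ = aₖqₖ₋₁ + qₖ₋₂:
  k=0: a=18, p=18, q=1
  k=1: a=2, p=37, q=2
  k=2: a=12, p=462, q=25
  k=3: a=1, p=499, q=27
  k=4: a=13, p=6949, q=376
  k=5: a=10, p=69989, q=3787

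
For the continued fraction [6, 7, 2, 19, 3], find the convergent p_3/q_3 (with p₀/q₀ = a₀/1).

1791/292

Using pₖ = aₖpₖ₋₁ + pₖ₋₂, qₖ = aₖqₖ₋₁ + qₖ₋₂ (with p₋₁=1, p₋₂=0, q₋₁=0, q₋₂=1):
  k=0: a=6, p=6, q=1
  k=1: a=7, p=43, q=7
  k=2: a=2, p=92, q=15
  k=3: a=19, p=1791, q=292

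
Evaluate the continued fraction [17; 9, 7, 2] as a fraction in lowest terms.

2344/137

Using pₖ = aₖpₖ₋₁ + pₖ₋₂ and qₖ = aₖqₖ₋₁ + qₖ₋₂:
  k=0: a=17, p=17, q=1
  k=1: a=9, p=154, q=9
  k=2: a=7, p=1095, q=64
  k=3: a=2, p=2344, q=137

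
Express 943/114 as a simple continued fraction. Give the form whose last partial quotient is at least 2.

[8; 3, 1, 2, 10]

943 = 8*114 + 31
114 = 3*31 + 21
31 = 1*21 + 10
21 = 2*10 + 1
10 = 10*1 + 0  (stop)
So 943/114 = [8; 3, 1, 2, 10].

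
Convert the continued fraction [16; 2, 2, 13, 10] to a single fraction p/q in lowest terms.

Fold from the inside: start with 10/1.
  13 + 1/10 = 131/10
  2 + 10/131 = 272/131
  2 + 131/272 = 675/272
  16 + 272/675 = 11072/675

11072/675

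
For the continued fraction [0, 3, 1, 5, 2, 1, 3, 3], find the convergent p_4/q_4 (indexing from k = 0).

13/50

Using pₖ = aₖpₖ₋₁ + pₖ₋₂, qₖ = aₖqₖ₋₁ + qₖ₋₂ (with p₋₁=1, p₋₂=0, q₋₁=0, q₋₂=1):
  k=0: a=0, p=0, q=1
  k=1: a=3, p=1, q=3
  k=2: a=1, p=1, q=4
  k=3: a=5, p=6, q=23
  k=4: a=2, p=13, q=50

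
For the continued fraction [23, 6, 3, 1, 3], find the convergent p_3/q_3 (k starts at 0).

579/25

Using pₖ = aₖpₖ₋₁ + pₖ₋₂, qₖ = aₖqₖ₋₁ + qₖ₋₂ (with p₋₁=1, p₋₂=0, q₋₁=0, q₋₂=1):
  k=0: a=23, p=23, q=1
  k=1: a=6, p=139, q=6
  k=2: a=3, p=440, q=19
  k=3: a=1, p=579, q=25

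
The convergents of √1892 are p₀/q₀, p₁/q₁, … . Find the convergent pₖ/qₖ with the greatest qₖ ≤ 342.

7525/173

√1892 = [43; 2, 86, …] (period length 2).
Convergents:
  p_0/q_0 = 43/1
  p_1/q_1 = 87/2
  p_2/q_2 = 7525/173
  p_3/q_3 = 15137/348
q_2 = 173 ≤ 342 < 348 = q_3, so the answer is 7525/173.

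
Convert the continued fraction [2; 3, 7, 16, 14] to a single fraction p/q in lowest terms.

11573/4992

Using pₖ = aₖpₖ₋₁ + pₖ₋₂ and qₖ = aₖqₖ₋₁ + qₖ₋₂:
  k=0: a=2, p=2, q=1
  k=1: a=3, p=7, q=3
  k=2: a=7, p=51, q=22
  k=3: a=16, p=823, q=355
  k=4: a=14, p=11573, q=4992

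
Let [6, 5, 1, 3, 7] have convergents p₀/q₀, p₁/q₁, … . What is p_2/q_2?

37/6

Using pₖ = aₖpₖ₋₁ + pₖ₋₂, qₖ = aₖqₖ₋₁ + qₖ₋₂ (with p₋₁=1, p₋₂=0, q₋₁=0, q₋₂=1):
  k=0: a=6, p=6, q=1
  k=1: a=5, p=31, q=5
  k=2: a=1, p=37, q=6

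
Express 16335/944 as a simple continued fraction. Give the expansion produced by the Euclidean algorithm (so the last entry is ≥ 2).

[17; 3, 3, 2, 5, 2, 3]

16335 = 17×944 + 287
944 = 3×287 + 83
287 = 3×83 + 38
83 = 2×38 + 7
38 = 5×7 + 3
7 = 2×3 + 1
3 = 3×1 + 0  (stop)
So 16335/944 = [17; 3, 3, 2, 5, 2, 3].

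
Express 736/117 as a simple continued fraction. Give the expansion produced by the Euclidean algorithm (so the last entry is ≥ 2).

[6; 3, 2, 3, 1, 3]

736 = 6*117 + 34
117 = 3*34 + 15
34 = 2*15 + 4
15 = 3*4 + 3
4 = 1*3 + 1
3 = 3*1 + 0  (stop)
So 736/117 = [6; 3, 2, 3, 1, 3].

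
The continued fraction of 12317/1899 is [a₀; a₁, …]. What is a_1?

12317 = 6·1899 + 923   →  a_0 = 6
1899 = 2·923 + 53   →  a_1 = 2

2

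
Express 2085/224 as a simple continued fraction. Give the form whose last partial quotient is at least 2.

[9; 3, 4, 17]

2085 = 9×224 + 69
224 = 3×69 + 17
69 = 4×17 + 1
17 = 17×1 + 0  (stop)
So 2085/224 = [9; 3, 4, 17].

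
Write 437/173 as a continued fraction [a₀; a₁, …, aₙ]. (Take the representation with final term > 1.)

[2; 1, 1, 9, 9]

437 = 2*173 + 91
173 = 1*91 + 82
91 = 1*82 + 9
82 = 9*9 + 1
9 = 9*1 + 0  (stop)
So 437/173 = [2; 1, 1, 9, 9].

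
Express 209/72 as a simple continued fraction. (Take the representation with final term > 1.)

209 = 2×72 + 65
72 = 1×65 + 7
65 = 9×7 + 2
7 = 3×2 + 1
2 = 2×1 + 0  (stop)
So 209/72 = [2; 1, 9, 3, 2].

[2; 1, 9, 3, 2]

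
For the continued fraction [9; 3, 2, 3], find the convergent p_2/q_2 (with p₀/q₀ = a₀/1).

Using pₖ = aₖpₖ₋₁ + pₖ₋₂, qₖ = aₖqₖ₋₁ + qₖ₋₂ (with p₋₁=1, p₋₂=0, q₋₁=0, q₋₂=1):
  k=0: a=9, p=9, q=1
  k=1: a=3, p=28, q=3
  k=2: a=2, p=65, q=7

65/7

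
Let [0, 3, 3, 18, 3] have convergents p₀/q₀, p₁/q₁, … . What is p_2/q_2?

Using pₖ = aₖpₖ₋₁ + pₖ₋₂, qₖ = aₖqₖ₋₁ + qₖ₋₂ (with p₋₁=1, p₋₂=0, q₋₁=0, q₋₂=1):
  k=0: a=0, p=0, q=1
  k=1: a=3, p=1, q=3
  k=2: a=3, p=3, q=10

3/10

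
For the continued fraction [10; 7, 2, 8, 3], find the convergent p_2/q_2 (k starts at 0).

Using pₖ = aₖpₖ₋₁ + pₖ₋₂, qₖ = aₖqₖ₋₁ + qₖ₋₂ (with p₋₁=1, p₋₂=0, q₋₁=0, q₋₂=1):
  k=0: a=10, p=10, q=1
  k=1: a=7, p=71, q=7
  k=2: a=2, p=152, q=15

152/15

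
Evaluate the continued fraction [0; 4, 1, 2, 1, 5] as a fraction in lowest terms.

Using pₖ = aₖpₖ₋₁ + pₖ₋₂ and qₖ = aₖqₖ₋₁ + qₖ₋₂:
  k=0: a=0, p=0, q=1
  k=1: a=4, p=1, q=4
  k=2: a=1, p=1, q=5
  k=3: a=2, p=3, q=14
  k=4: a=1, p=4, q=19
  k=5: a=5, p=23, q=109

23/109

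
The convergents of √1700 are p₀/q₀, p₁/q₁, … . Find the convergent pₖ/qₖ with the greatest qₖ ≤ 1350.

√1700 = [41; 4, 3, 20, 3, 4, 82, …] (period length 6).
Convergents:
  p_0/q_0 = 41/1
  p_1/q_1 = 165/4
  p_2/q_2 = 536/13
  p_3/q_3 = 10885/264
  p_4/q_4 = 33191/805
  p_5/q_5 = 143649/3484
q_4 = 805 ≤ 1350 < 3484 = q_5, so the answer is 33191/805.

33191/805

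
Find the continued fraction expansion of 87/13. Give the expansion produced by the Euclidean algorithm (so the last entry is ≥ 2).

87 = 6*13 + 9
13 = 1*9 + 4
9 = 2*4 + 1
4 = 4*1 + 0  (stop)
So 87/13 = [6; 1, 2, 4].

[6; 1, 2, 4]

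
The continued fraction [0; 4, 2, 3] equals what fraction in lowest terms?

Using pₖ = aₖpₖ₋₁ + pₖ₋₂ and qₖ = aₖqₖ₋₁ + qₖ₋₂:
  k=0: a=0, p=0, q=1
  k=1: a=4, p=1, q=4
  k=2: a=2, p=2, q=9
  k=3: a=3, p=7, q=31

7/31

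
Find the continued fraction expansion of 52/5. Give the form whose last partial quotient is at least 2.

52 = 10·5 + 2
5 = 2·2 + 1
2 = 2·1 + 0  (stop)
So 52/5 = [10; 2, 2].

[10; 2, 2]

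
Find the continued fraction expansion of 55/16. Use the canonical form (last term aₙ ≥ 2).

[3; 2, 3, 2]

55 = 3*16 + 7
16 = 2*7 + 2
7 = 3*2 + 1
2 = 2*1 + 0  (stop)
So 55/16 = [3; 2, 3, 2].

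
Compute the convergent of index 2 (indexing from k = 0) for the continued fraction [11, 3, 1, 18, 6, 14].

45/4

Using pₖ = aₖpₖ₋₁ + pₖ₋₂, qₖ = aₖqₖ₋₁ + qₖ₋₂ (with p₋₁=1, p₋₂=0, q₋₁=0, q₋₂=1):
  k=0: a=11, p=11, q=1
  k=1: a=3, p=34, q=3
  k=2: a=1, p=45, q=4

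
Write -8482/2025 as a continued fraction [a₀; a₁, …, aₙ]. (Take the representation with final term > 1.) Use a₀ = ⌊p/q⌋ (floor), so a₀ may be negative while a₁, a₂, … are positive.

-8482 = -5×2025 + 1643
2025 = 1×1643 + 382
1643 = 4×382 + 115
382 = 3×115 + 37
115 = 3×37 + 4
37 = 9×4 + 1
4 = 4×1 + 0  (stop)
So -8482/2025 = [-5; 1, 4, 3, 3, 9, 4].

[-5; 1, 4, 3, 3, 9, 4]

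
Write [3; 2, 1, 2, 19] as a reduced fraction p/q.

523/155

Using pₖ = aₖpₖ₋₁ + pₖ₋₂ and qₖ = aₖqₖ₋₁ + qₖ₋₂:
  k=0: a=3, p=3, q=1
  k=1: a=2, p=7, q=2
  k=2: a=1, p=10, q=3
  k=3: a=2, p=27, q=8
  k=4: a=19, p=523, q=155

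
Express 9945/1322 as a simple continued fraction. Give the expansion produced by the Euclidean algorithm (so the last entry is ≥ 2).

[7; 1, 1, 10, 1, 1, 14, 2]

9945 = 7×1322 + 691
1322 = 1×691 + 631
691 = 1×631 + 60
631 = 10×60 + 31
60 = 1×31 + 29
31 = 1×29 + 2
29 = 14×2 + 1
2 = 2×1 + 0  (stop)
So 9945/1322 = [7; 1, 1, 10, 1, 1, 14, 2].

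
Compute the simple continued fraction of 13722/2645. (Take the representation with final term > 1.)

13722 = 5×2645 + 497
2645 = 5×497 + 160
497 = 3×160 + 17
160 = 9×17 + 7
17 = 2×7 + 3
7 = 2×3 + 1
3 = 3×1 + 0  (stop)
So 13722/2645 = [5; 5, 3, 9, 2, 2, 3].

[5; 5, 3, 9, 2, 2, 3]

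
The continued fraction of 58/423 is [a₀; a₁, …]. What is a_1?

58 = 0·423 + 58   →  a_0 = 0
423 = 7·58 + 17   →  a_1 = 7

7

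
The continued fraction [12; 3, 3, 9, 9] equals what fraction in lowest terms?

Fold from the inside: start with 9/1.
  9 + 1/9 = 82/9
  3 + 9/82 = 255/82
  3 + 82/255 = 847/255
  12 + 255/847 = 10419/847

10419/847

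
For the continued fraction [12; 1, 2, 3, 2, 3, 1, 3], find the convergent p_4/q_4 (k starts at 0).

Using pₖ = aₖpₖ₋₁ + pₖ₋₂, qₖ = aₖqₖ₋₁ + qₖ₋₂ (with p₋₁=1, p₋₂=0, q₋₁=0, q₋₂=1):
  k=0: a=12, p=12, q=1
  k=1: a=1, p=13, q=1
  k=2: a=2, p=38, q=3
  k=3: a=3, p=127, q=10
  k=4: a=2, p=292, q=23

292/23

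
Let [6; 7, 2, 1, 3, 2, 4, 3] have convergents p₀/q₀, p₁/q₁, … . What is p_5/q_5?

1129/184

Using pₖ = aₖpₖ₋₁ + pₖ₋₂, qₖ = aₖqₖ₋₁ + qₖ₋₂ (with p₋₁=1, p₋₂=0, q₋₁=0, q₋₂=1):
  k=0: a=6, p=6, q=1
  k=1: a=7, p=43, q=7
  k=2: a=2, p=92, q=15
  k=3: a=1, p=135, q=22
  k=4: a=3, p=497, q=81
  k=5: a=2, p=1129, q=184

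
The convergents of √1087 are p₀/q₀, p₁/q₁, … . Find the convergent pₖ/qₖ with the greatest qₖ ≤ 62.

√1087 = [32; 1, 31, 1, 64, …] (period length 4).
Convergents:
  p_0/q_0 = 32/1
  p_1/q_1 = 33/1
  p_2/q_2 = 1055/32
  p_3/q_3 = 1088/33
  p_4/q_4 = 70687/2144
q_3 = 33 ≤ 62 < 2144 = q_4, so the answer is 1088/33.

1088/33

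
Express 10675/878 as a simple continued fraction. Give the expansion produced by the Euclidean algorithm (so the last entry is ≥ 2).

10675 = 12·878 + 139
878 = 6·139 + 44
139 = 3·44 + 7
44 = 6·7 + 2
7 = 3·2 + 1
2 = 2·1 + 0  (stop)
So 10675/878 = [12; 6, 3, 6, 3, 2].

[12; 6, 3, 6, 3, 2]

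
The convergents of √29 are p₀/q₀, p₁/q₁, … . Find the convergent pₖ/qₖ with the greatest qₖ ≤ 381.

√29 = [5; 2, 1, 1, 2, 10, …] (period length 5).
Convergents:
  p_0/q_0 = 5/1
  p_1/q_1 = 11/2
  p_2/q_2 = 16/3
  p_3/q_3 = 27/5
  p_4/q_4 = 70/13
  p_5/q_5 = 727/135
  p_6/q_6 = 1524/283
  p_7/q_7 = 2251/418
q_6 = 283 ≤ 381 < 418 = q_7, so the answer is 1524/283.

1524/283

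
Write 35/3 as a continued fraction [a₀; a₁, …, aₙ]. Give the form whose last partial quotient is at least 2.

35 = 11×3 + 2
3 = 1×2 + 1
2 = 2×1 + 0  (stop)
So 35/3 = [11; 1, 2].

[11; 1, 2]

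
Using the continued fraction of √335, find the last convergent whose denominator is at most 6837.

66385/3627

√335 = [18; 3, 3, 3, 36, …] (period length 4).
Convergents:
  p_0/q_0 = 18/1
  p_1/q_1 = 55/3
  p_2/q_2 = 183/10
  p_3/q_3 = 604/33
  p_4/q_4 = 21927/1198
  p_5/q_5 = 66385/3627
  p_6/q_6 = 221082/12079
q_5 = 3627 ≤ 6837 < 12079 = q_6, so the answer is 66385/3627.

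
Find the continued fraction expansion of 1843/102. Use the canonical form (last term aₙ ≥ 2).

1843 = 18·102 + 7
102 = 14·7 + 4
7 = 1·4 + 3
4 = 1·3 + 1
3 = 3·1 + 0  (stop)
So 1843/102 = [18; 14, 1, 1, 3].

[18; 14, 1, 1, 3]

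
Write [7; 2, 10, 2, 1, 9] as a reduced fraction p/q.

Fold from the inside: start with 9/1.
  1 + 1/9 = 10/9
  2 + 9/10 = 29/10
  10 + 10/29 = 300/29
  2 + 29/300 = 629/300
  7 + 300/629 = 4703/629

4703/629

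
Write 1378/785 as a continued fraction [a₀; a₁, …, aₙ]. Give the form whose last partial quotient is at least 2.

[1; 1, 3, 11, 3, 2, 2]

1378 = 1*785 + 593
785 = 1*593 + 192
593 = 3*192 + 17
192 = 11*17 + 5
17 = 3*5 + 2
5 = 2*2 + 1
2 = 2*1 + 0  (stop)
So 1378/785 = [1; 1, 3, 11, 3, 2, 2].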